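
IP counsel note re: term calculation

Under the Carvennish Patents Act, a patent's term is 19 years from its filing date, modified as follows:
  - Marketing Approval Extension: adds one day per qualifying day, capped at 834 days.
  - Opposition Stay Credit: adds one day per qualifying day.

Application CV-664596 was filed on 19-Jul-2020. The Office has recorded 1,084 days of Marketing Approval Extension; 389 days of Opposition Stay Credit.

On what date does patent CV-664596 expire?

November 23, 2042

Base term: filing date + 19 years → 19 July 2039.
Marketing Approval Extension: 1084 days claimed exceeds the 834-day cap, so +834 days → 30 October 2041.
Opposition Stay Credit: +389 days → 23 November 2042.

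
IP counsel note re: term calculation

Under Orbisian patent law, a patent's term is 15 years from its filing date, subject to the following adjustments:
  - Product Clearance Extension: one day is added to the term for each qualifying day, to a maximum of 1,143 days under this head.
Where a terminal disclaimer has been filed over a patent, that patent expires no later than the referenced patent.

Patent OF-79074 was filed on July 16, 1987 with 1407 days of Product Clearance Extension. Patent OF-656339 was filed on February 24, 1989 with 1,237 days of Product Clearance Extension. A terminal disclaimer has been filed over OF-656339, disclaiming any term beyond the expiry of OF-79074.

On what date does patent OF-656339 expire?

2005-09-01

Natural term of OF-656339:
  Base: filing + 15 years → 24 February 2004.
  Product Clearance Extension: 1237 days claimed exceeds the 1143-day cap, so +1143 days → 12 April 2007.
Expiry of referenced patent OF-79074:
  Base: filing + 15 years → 16 July 2002.
  Product Clearance Extension: 1407 days claimed exceeds the 1143-day cap, so +1143 days → 1 September 2005.
Terminal disclaimer: OF-656339 expires on the earlier of 12 April 2007 and 1 September 2005.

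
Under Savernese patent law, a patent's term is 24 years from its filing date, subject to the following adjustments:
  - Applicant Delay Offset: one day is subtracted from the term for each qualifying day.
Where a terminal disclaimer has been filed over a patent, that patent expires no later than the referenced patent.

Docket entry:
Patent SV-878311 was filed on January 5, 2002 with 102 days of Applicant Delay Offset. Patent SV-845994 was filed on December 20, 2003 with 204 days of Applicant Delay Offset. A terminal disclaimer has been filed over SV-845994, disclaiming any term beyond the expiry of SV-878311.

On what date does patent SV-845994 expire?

Natural term of SV-845994:
  Base: filing + 24 years → 20 December 2027.
  Applicant Delay Offset: −204 days → 30 May 2027.
Expiry of referenced patent SV-878311:
  Base: filing + 24 years → 5 January 2026.
  Applicant Delay Offset: −102 days → 25 September 2025.
Terminal disclaimer: SV-845994 expires on the earlier of 30 May 2027 and 25 September 2025.

September 25, 2025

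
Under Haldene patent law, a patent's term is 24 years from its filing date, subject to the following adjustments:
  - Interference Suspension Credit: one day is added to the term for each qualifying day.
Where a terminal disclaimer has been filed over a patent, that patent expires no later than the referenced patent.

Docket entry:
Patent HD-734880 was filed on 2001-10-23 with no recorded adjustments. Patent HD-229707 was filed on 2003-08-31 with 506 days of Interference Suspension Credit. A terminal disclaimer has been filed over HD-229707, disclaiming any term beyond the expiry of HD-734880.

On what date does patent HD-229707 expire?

2025-10-23

Natural term of HD-229707:
  Base: filing + 24 years → 31 August 2027.
  Interference Suspension Credit: +506 days → 18 January 2029.
Expiry of referenced patent HD-734880:
  Base: filing + 24 years → 23 October 2025.
Terminal disclaimer: HD-229707 expires on the earlier of 18 January 2029 and 23 October 2025.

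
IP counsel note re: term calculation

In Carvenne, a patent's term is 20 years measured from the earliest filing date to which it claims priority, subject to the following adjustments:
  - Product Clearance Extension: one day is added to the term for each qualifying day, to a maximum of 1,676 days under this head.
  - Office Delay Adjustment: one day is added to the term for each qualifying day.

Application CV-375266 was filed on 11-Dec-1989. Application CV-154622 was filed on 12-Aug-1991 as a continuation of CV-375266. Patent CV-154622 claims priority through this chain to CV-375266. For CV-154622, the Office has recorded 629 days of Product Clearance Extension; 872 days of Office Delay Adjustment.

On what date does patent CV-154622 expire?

January 20, 2014

Earliest priority filing: 11 December 1989.
Base term: 11 December 1989 + 20 years → 11 December 2009.
Product Clearance Extension: 629 days (within the 1676-day cap) → +629 days → 1 September 2011.
Office Delay Adjustment: +872 days → 20 January 2014.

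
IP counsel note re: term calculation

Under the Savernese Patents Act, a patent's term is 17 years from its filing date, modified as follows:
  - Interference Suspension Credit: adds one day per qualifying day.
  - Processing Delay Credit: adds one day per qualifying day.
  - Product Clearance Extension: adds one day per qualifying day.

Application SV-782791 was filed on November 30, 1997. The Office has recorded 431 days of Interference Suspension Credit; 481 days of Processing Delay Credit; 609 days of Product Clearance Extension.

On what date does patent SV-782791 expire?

2019-01-29

Base term: filing date + 17 years → 30 November 2014.
Interference Suspension Credit: +431 days → 4 February 2016.
Processing Delay Credit: +481 days → 30 May 2017.
Product Clearance Extension: +609 days → 29 January 2019.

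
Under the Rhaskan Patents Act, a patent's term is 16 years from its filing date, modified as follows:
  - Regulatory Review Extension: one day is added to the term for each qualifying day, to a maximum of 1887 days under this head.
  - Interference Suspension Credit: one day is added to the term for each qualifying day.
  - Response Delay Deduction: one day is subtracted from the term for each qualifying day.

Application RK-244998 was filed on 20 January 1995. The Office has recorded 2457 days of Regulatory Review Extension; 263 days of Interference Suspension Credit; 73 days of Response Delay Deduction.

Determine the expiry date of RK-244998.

Base term: filing date + 16 years → 20 January 2011.
Regulatory Review Extension: 2457 days claimed exceeds the 1887-day cap, so +1887 days → 21 March 2016.
Interference Suspension Credit: +263 days → 9 December 2016.
Response Delay Deduction: −73 days → 27 September 2016.

2016-09-27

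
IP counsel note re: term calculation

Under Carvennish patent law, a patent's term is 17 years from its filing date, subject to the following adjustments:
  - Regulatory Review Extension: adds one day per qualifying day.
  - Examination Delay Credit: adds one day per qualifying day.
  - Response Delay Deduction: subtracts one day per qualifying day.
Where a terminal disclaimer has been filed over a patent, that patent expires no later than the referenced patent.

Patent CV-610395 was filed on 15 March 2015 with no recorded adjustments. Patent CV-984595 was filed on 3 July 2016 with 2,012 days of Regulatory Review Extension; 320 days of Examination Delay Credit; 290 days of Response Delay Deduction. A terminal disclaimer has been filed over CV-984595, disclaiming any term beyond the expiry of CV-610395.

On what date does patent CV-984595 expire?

2032-03-15

Natural term of CV-984595:
  Base: filing + 17 years → 3 July 2033.
  Regulatory Review Extension: +2012 days → 5 January 2039.
  Examination Delay Credit: +320 days → 21 November 2039.
  Response Delay Deduction: −290 days → 4 February 2039.
Expiry of referenced patent CV-610395:
  Base: filing + 17 years → 15 March 2032.
Terminal disclaimer: CV-984595 expires on the earlier of 4 February 2039 and 15 March 2032.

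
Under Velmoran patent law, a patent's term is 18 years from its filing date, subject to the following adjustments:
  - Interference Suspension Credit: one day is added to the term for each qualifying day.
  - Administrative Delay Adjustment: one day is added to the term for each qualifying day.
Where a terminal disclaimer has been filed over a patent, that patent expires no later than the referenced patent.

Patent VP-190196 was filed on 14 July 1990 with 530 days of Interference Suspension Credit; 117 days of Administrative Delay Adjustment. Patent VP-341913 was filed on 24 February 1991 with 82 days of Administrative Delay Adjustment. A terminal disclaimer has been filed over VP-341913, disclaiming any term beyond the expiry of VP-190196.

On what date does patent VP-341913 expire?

2009-05-17

Natural term of VP-341913:
  Base: filing + 18 years → 24 February 2009.
  Administrative Delay Adjustment: +82 days → 17 May 2009.
Expiry of referenced patent VP-190196:
  Base: filing + 18 years → 14 July 2008.
  Interference Suspension Credit: +530 days → 26 December 2009.
  Administrative Delay Adjustment: +117 days → 22 April 2010.
Terminal disclaimer: VP-341913 expires on the earlier of 17 May 2009 and 22 April 2010.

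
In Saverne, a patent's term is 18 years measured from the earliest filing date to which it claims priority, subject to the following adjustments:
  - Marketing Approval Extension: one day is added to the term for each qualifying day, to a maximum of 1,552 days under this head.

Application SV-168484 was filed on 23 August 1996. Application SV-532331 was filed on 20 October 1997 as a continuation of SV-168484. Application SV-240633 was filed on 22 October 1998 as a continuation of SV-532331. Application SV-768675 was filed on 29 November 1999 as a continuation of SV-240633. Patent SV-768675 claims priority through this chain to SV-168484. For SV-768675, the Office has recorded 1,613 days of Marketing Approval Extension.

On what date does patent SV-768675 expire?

November 22, 2018

Earliest priority filing: 23 August 1996.
Base term: 23 August 1996 + 18 years → 23 August 2014.
Marketing Approval Extension: 1613 days claimed exceeds the 1552-day cap, so +1552 days → 22 November 2018.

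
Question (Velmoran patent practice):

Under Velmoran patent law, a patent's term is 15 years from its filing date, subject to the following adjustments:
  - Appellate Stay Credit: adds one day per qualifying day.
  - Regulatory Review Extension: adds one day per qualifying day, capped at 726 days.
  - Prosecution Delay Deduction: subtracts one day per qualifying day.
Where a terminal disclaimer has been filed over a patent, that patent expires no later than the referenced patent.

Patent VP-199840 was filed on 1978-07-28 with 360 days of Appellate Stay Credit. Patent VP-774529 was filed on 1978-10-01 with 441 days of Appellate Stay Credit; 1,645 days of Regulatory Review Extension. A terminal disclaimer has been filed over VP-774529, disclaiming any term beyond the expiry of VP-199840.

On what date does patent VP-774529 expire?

Natural term of VP-774529:
  Base: filing + 15 years → 1 October 1993.
  Appellate Stay Credit: +441 days → 16 December 1994.
  Regulatory Review Extension: 1645 days claimed exceeds the 726-day cap, so +726 days → 11 December 1996.
Expiry of referenced patent VP-199840:
  Base: filing + 15 years → 28 July 1993.
  Appellate Stay Credit: +360 days → 23 July 1994.
Terminal disclaimer: VP-774529 expires on the earlier of 11 December 1996 and 23 July 1994.

July 23, 1994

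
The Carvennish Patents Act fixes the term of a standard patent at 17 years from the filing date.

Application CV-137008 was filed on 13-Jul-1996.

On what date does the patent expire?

Filing date + 17 years → 13 July 2013.

2013-07-13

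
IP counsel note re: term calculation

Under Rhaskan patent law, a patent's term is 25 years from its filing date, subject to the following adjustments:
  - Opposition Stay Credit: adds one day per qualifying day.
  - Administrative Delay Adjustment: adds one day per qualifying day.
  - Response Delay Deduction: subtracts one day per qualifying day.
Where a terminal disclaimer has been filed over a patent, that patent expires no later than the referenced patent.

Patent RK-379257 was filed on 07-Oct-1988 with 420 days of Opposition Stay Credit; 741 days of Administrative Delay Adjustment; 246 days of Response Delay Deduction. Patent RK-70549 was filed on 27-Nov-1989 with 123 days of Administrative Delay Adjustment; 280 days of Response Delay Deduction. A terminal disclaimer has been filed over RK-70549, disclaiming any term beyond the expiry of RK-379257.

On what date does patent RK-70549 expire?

2014-06-23

Natural term of RK-70549:
  Base: filing + 25 years → 27 November 2014.
  Administrative Delay Adjustment: +123 days → 30 March 2015.
  Response Delay Deduction: −280 days → 23 June 2014.
Expiry of referenced patent RK-379257:
  Base: filing + 25 years → 7 October 2013.
  Opposition Stay Credit: +420 days → 1 December 2014.
  Administrative Delay Adjustment: +741 days → 11 December 2016.
  Response Delay Deduction: −246 days → 9 April 2016.
Terminal disclaimer: RK-70549 expires on the earlier of 23 June 2014 and 9 April 2016.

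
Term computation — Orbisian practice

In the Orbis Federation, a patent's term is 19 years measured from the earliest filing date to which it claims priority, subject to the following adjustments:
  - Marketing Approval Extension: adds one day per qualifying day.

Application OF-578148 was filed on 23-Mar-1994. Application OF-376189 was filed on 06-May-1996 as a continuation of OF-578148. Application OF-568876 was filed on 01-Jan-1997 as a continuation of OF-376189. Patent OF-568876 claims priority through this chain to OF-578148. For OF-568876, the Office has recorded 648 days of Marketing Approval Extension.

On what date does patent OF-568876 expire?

2014-12-31

Earliest priority filing: 23 March 1994.
Base term: 23 March 1994 + 19 years → 23 March 2013.
Marketing Approval Extension: +648 days → 31 December 2014.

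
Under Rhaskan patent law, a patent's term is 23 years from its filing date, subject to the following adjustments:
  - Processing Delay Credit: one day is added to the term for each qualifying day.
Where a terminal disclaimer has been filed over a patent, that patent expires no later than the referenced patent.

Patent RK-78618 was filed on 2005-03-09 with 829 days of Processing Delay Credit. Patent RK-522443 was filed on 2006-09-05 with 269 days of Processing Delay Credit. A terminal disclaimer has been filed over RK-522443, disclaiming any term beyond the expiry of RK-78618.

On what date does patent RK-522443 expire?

Natural term of RK-522443:
  Base: filing + 23 years → 5 September 2029.
  Processing Delay Credit: +269 days → 1 June 2030.
Expiry of referenced patent RK-78618:
  Base: filing + 23 years → 9 March 2028.
  Processing Delay Credit: +829 days → 16 June 2030.
Terminal disclaimer: RK-522443 expires on the earlier of 1 June 2030 and 16 June 2030.

June 1, 2030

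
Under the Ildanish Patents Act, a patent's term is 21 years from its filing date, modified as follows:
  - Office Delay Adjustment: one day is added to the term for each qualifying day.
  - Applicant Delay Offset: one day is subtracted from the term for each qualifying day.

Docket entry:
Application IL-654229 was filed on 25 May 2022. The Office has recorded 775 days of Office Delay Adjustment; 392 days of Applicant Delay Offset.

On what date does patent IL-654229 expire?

Base term: filing date + 21 years → 25 May 2043.
Office Delay Adjustment: +775 days → 8 July 2045.
Applicant Delay Offset: −392 days → 11 June 2044.

June 11, 2044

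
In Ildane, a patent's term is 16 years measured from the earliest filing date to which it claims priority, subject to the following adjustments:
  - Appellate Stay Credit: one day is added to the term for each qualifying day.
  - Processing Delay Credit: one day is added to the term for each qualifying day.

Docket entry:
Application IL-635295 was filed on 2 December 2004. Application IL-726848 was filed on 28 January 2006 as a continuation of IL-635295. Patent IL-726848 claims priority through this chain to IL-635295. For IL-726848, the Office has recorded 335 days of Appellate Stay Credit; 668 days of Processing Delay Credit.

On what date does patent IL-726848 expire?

Earliest priority filing: 2 December 2004.
Base term: 2 December 2004 + 16 years → 2 December 2020.
Appellate Stay Credit: +335 days → 2 November 2021.
Processing Delay Credit: +668 days → 1 September 2023.

2023-09-01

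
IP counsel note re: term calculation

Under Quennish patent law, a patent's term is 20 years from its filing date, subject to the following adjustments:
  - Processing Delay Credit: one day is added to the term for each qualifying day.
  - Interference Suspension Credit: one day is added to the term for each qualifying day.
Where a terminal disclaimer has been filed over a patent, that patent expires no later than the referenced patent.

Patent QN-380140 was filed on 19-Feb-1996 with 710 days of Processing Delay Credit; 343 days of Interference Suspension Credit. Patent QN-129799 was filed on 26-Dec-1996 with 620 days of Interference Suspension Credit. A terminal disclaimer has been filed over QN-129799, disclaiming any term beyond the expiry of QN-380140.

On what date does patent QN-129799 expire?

2018-09-07

Natural term of QN-129799:
  Base: filing + 20 years → 26 December 2016.
  Interference Suspension Credit: +620 days → 7 September 2018.
Expiry of referenced patent QN-380140:
  Base: filing + 20 years → 19 February 2016.
  Processing Delay Credit: +710 days → 29 January 2018.
  Interference Suspension Credit: +343 days → 7 January 2019.
Terminal disclaimer: QN-129799 expires on the earlier of 7 September 2018 and 7 January 2019.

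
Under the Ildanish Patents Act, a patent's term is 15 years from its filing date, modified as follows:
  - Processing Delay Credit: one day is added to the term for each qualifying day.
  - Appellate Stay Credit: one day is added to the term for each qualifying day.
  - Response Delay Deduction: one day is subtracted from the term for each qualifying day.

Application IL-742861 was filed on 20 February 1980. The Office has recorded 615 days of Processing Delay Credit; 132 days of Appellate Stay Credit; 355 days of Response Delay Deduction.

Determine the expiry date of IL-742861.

Base term: filing date + 15 years → 20 February 1995.
Processing Delay Credit: +615 days → 27 October 1996.
Appellate Stay Credit: +132 days → 8 March 1997.
Response Delay Deduction: −355 days → 18 March 1996.

1996-03-18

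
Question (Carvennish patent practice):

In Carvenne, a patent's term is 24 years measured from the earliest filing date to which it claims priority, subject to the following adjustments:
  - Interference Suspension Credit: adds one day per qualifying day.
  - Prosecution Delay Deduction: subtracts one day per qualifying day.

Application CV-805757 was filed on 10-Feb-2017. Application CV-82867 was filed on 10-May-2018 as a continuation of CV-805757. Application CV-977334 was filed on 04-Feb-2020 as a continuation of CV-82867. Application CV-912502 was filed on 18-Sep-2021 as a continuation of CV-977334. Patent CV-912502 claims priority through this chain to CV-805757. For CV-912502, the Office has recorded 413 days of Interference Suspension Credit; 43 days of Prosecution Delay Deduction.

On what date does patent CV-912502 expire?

Earliest priority filing: 10 February 2017.
Base term: 10 February 2017 + 24 years → 10 February 2041.
Interference Suspension Credit: +413 days → 30 March 2042.
Prosecution Delay Deduction: −43 days → 15 February 2042.

February 15, 2042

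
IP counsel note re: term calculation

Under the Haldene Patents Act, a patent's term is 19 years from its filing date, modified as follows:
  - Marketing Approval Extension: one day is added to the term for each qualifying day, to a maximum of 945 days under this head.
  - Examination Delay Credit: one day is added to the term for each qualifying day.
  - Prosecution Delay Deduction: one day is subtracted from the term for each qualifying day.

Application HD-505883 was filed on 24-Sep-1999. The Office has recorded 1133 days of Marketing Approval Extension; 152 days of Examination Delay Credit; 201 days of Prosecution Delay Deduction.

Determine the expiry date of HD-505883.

2021-03-08

Base term: filing date + 19 years → 24 September 2018.
Marketing Approval Extension: 1133 days claimed exceeds the 945-day cap, so +945 days → 26 April 2021.
Examination Delay Credit: +152 days → 25 September 2021.
Prosecution Delay Deduction: −201 days → 8 March 2021.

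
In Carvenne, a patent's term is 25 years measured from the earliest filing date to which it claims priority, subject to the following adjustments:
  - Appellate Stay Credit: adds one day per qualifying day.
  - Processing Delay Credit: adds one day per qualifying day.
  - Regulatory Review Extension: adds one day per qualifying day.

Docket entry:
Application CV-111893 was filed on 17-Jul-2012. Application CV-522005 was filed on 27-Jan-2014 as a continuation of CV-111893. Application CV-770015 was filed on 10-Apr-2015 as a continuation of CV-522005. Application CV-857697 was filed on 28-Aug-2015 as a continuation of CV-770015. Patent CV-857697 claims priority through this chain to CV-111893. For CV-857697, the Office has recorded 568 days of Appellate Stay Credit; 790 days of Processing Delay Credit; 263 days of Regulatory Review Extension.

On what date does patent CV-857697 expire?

December 24, 2041

Earliest priority filing: 17 July 2012.
Base term: 17 July 2012 + 25 years → 17 July 2037.
Appellate Stay Credit: +568 days → 5 February 2039.
Processing Delay Credit: +790 days → 5 April 2041.
Regulatory Review Extension: +263 days → 24 December 2041.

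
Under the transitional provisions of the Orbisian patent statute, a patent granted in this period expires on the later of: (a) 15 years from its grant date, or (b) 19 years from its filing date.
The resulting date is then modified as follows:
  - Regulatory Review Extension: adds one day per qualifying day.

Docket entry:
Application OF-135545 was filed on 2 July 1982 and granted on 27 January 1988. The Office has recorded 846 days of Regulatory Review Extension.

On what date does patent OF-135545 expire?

May 22, 2005

(a) grant + 15 years → 27 January 2003.
(b) filing + 19 years → 2 July 2001.
Later of the two: 27 January 2003.
Regulatory Review Extension: +846 days → 22 May 2005.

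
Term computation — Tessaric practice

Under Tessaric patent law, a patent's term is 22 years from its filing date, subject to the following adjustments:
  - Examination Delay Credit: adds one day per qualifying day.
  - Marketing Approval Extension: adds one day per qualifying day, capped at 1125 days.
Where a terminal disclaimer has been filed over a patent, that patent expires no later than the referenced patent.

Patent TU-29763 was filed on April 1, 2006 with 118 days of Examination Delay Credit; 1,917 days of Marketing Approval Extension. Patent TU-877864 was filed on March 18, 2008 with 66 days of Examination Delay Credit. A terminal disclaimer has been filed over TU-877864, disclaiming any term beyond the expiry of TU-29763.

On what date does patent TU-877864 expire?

Natural term of TU-877864:
  Base: filing + 22 years → 18 March 2030.
  Examination Delay Credit: +66 days → 23 May 2030.
Expiry of referenced patent TU-29763:
  Base: filing + 22 years → 1 April 2028.
  Examination Delay Credit: +118 days → 28 July 2028.
  Marketing Approval Extension: 1917 days claimed exceeds the 1125-day cap, so +1125 days → 27 August 2031.
Terminal disclaimer: TU-877864 expires on the earlier of 23 May 2030 and 27 August 2031.

May 23, 2030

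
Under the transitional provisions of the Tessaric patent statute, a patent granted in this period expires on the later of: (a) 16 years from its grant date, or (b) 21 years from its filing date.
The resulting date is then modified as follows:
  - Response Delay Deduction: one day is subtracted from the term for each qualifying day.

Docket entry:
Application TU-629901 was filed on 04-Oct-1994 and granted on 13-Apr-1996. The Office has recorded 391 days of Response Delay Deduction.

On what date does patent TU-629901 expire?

2014-09-08

(a) grant + 16 years → 13 April 2012.
(b) filing + 21 years → 4 October 2015.
Later of the two: 4 October 2015.
Response Delay Deduction: −391 days → 8 September 2014.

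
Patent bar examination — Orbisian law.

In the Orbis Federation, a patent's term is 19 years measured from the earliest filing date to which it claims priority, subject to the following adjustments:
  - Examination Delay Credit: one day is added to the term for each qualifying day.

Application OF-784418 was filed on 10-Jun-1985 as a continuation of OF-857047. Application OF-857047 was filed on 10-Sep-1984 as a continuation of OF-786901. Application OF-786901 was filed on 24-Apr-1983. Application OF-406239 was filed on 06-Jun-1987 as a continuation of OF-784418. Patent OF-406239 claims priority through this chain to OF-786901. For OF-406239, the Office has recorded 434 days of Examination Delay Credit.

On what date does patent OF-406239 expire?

Earliest priority filing: 24 April 1983.
Base term: 24 April 1983 + 19 years → 24 April 2002.
Examination Delay Credit: +434 days → 2 July 2003.

July 2, 2003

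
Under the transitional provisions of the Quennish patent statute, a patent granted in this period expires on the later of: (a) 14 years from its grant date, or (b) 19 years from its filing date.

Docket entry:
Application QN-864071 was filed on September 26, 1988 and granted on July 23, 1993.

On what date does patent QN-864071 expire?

(a) grant + 14 years → 23 July 2007.
(b) filing + 19 years → 26 September 2007.
Later of the two: 26 September 2007.

2007-09-26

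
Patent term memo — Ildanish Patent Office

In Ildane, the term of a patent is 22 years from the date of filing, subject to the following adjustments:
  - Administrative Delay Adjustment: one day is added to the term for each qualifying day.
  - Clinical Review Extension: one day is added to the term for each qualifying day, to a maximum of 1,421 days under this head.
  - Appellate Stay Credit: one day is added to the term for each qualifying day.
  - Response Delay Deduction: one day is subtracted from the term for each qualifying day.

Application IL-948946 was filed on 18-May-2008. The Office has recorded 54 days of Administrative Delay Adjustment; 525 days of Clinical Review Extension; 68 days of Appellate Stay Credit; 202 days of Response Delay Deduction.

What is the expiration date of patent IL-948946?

Base term: filing date + 22 years → 18 May 2030.
Administrative Delay Adjustment: +54 days → 11 July 2030.
Clinical Review Extension: 525 days (within the 1421-day cap) → +525 days → 18 December 2031.
Appellate Stay Credit: +68 days → 24 February 2032.
Response Delay Deduction: −202 days → 6 August 2031.

August 6, 2031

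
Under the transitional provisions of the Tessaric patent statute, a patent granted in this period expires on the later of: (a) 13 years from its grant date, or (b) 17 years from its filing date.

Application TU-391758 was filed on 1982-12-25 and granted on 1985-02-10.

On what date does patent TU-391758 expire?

1999-12-25

(a) grant + 13 years → 10 February 1998.
(b) filing + 17 years → 25 December 1999.
Later of the two: 25 December 1999.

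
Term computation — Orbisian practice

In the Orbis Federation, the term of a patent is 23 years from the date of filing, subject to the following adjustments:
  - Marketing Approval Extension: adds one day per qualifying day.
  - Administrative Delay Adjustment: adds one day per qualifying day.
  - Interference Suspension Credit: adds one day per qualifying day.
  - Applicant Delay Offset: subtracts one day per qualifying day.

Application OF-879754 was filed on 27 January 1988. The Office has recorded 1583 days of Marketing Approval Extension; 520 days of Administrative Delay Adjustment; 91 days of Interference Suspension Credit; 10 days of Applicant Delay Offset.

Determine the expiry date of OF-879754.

January 19, 2017

Base term: filing date + 23 years → 27 January 2011.
Marketing Approval Extension: +1583 days → 29 May 2015.
Administrative Delay Adjustment: +520 days → 30 October 2016.
Interference Suspension Credit: +91 days → 29 January 2017.
Applicant Delay Offset: −10 days → 19 January 2017.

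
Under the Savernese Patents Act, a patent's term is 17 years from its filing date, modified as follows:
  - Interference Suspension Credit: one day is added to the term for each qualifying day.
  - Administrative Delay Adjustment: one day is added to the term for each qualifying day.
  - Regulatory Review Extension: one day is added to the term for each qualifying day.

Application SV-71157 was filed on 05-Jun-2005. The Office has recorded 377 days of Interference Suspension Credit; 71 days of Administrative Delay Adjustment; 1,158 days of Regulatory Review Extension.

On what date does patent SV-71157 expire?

2026-10-28

Base term: filing date + 17 years → 5 June 2022.
Interference Suspension Credit: +377 days → 17 June 2023.
Administrative Delay Adjustment: +71 days → 27 August 2023.
Regulatory Review Extension: +1158 days → 28 October 2026.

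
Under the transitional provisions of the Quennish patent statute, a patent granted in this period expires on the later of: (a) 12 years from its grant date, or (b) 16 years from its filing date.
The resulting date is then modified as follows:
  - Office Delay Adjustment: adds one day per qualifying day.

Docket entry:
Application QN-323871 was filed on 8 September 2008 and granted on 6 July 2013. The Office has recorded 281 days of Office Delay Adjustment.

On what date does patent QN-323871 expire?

(a) grant + 12 years → 6 July 2025.
(b) filing + 16 years → 8 September 2024.
Later of the two: 6 July 2025.
Office Delay Adjustment: +281 days → 13 April 2026.

2026-04-13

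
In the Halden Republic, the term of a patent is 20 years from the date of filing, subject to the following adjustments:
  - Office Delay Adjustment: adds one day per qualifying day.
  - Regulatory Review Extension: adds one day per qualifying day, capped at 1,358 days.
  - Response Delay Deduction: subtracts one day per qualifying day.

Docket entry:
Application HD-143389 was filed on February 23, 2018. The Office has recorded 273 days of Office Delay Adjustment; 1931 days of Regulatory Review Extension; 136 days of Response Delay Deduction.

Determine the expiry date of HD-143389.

Base term: filing date + 20 years → 23 February 2038.
Office Delay Adjustment: +273 days → 23 November 2038.
Regulatory Review Extension: 1931 days claimed exceeds the 1358-day cap, so +1358 days → 12 August 2042.
Response Delay Deduction: −136 days → 29 March 2042.

2042-03-29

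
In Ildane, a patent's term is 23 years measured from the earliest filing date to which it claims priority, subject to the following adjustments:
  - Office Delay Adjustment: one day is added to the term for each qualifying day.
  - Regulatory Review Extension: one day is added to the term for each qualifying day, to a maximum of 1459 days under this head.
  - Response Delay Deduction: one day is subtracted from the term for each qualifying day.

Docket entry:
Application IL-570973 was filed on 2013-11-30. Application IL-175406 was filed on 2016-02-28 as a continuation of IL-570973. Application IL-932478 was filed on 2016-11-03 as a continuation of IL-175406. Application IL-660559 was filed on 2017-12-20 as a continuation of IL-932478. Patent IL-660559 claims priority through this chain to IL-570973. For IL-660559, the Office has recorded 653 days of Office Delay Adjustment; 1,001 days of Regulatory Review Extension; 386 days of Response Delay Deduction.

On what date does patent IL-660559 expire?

2040-05-21

Earliest priority filing: 30 November 2013.
Base term: 30 November 2013 + 23 years → 30 November 2036.
Office Delay Adjustment: +653 days → 14 September 2038.
Regulatory Review Extension: 1001 days (within the 1459-day cap) → +1001 days → 11 June 2041.
Response Delay Deduction: −386 days → 21 May 2040.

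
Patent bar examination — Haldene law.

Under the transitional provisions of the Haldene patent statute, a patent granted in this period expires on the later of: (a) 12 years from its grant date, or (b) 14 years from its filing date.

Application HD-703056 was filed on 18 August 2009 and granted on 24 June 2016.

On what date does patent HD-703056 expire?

(a) grant + 12 years → 24 June 2028.
(b) filing + 14 years → 18 August 2023.
Later of the two: 24 June 2028.

June 24, 2028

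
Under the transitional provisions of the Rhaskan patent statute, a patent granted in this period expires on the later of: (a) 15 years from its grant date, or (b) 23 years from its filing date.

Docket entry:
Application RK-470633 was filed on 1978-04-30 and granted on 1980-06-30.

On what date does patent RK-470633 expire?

2001-04-30

(a) grant + 15 years → 30 June 1995.
(b) filing + 23 years → 30 April 2001.
Later of the two: 30 April 2001.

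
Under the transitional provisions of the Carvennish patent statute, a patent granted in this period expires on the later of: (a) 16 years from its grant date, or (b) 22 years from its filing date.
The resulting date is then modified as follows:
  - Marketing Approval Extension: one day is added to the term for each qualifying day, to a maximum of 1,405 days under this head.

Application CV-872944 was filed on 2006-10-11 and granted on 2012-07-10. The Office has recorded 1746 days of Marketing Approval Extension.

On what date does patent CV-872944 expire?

2032-08-16

(a) grant + 16 years → 10 July 2028.
(b) filing + 22 years → 11 October 2028.
Later of the two: 11 October 2028.
Marketing Approval Extension: 1746 days claimed exceeds the 1405-day cap, so +1405 days → 16 August 2032.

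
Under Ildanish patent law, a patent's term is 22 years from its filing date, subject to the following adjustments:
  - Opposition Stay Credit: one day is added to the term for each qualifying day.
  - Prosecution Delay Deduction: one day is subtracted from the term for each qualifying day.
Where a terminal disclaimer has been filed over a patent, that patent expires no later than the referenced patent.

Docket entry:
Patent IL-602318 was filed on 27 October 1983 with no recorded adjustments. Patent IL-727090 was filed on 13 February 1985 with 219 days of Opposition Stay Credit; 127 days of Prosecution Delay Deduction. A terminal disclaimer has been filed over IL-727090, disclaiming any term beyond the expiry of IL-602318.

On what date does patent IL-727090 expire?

2005-10-27

Natural term of IL-727090:
  Base: filing + 22 years → 13 February 2007.
  Opposition Stay Credit: +219 days → 20 September 2007.
  Prosecution Delay Deduction: −127 days → 16 May 2007.
Expiry of referenced patent IL-602318:
  Base: filing + 22 years → 27 October 2005.
Terminal disclaimer: IL-727090 expires on the earlier of 16 May 2007 and 27 October 2005.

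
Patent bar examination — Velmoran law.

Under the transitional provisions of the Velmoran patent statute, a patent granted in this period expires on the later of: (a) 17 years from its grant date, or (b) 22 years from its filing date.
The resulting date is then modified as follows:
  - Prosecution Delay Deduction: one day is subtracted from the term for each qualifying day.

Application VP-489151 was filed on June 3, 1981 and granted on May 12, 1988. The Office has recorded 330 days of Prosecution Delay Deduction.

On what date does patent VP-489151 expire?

2004-06-16

(a) grant + 17 years → 12 May 2005.
(b) filing + 22 years → 3 June 2003.
Later of the two: 12 May 2005.
Prosecution Delay Deduction: −330 days → 16 June 2004.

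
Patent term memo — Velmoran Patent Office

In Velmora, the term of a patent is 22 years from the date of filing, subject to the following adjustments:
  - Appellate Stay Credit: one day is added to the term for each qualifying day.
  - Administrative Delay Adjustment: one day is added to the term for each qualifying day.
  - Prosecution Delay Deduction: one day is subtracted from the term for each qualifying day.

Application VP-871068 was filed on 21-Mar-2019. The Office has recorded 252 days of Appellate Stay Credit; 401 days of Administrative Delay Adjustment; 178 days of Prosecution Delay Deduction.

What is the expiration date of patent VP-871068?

Base term: filing date + 22 years → 21 March 2041.
Appellate Stay Credit: +252 days → 28 November 2041.
Administrative Delay Adjustment: +401 days → 3 January 2043.
Prosecution Delay Deduction: −178 days → 9 July 2042.

July 9, 2042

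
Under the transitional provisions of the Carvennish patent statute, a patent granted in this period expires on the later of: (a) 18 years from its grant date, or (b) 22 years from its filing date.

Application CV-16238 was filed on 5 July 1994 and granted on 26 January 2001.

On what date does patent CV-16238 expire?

2019-01-26

(a) grant + 18 years → 26 January 2019.
(b) filing + 22 years → 5 July 2016.
Later of the two: 26 January 2019.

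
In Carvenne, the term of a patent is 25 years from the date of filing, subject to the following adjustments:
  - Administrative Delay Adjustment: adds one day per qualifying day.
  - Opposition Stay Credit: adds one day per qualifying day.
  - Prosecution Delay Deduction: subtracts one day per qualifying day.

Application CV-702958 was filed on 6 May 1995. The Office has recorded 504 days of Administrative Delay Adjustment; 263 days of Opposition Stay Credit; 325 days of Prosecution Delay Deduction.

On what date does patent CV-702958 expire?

2021-07-22

Base term: filing date + 25 years → 6 May 2020.
Administrative Delay Adjustment: +504 days → 22 September 2021.
Opposition Stay Credit: +263 days → 12 June 2022.
Prosecution Delay Deduction: −325 days → 22 July 2021.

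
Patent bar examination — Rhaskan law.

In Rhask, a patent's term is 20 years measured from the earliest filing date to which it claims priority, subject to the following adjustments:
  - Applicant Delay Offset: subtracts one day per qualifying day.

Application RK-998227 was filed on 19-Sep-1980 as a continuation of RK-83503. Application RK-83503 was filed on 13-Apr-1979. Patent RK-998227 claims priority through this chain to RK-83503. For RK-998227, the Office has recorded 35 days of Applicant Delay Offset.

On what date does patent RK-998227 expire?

1999-03-09

Earliest priority filing: 13 April 1979.
Base term: 13 April 1979 + 20 years → 13 April 1999.
Applicant Delay Offset: −35 days → 9 March 1999.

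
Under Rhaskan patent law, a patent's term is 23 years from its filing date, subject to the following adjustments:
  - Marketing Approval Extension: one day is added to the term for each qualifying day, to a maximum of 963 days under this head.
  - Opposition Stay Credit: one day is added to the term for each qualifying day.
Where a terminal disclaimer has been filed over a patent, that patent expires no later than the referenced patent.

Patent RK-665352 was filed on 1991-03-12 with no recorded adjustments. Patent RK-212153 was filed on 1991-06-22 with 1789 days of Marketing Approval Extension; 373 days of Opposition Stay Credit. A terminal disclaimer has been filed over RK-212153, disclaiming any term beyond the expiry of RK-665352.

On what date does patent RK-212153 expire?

2014-03-12

Natural term of RK-212153:
  Base: filing + 23 years → 22 June 2014.
  Marketing Approval Extension: 1789 days claimed exceeds the 963-day cap, so +963 days → 9 February 2017.
  Opposition Stay Credit: +373 days → 17 February 2018.
Expiry of referenced patent RK-665352:
  Base: filing + 23 years → 12 March 2014.
Terminal disclaimer: RK-212153 expires on the earlier of 17 February 2018 and 12 March 2014.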